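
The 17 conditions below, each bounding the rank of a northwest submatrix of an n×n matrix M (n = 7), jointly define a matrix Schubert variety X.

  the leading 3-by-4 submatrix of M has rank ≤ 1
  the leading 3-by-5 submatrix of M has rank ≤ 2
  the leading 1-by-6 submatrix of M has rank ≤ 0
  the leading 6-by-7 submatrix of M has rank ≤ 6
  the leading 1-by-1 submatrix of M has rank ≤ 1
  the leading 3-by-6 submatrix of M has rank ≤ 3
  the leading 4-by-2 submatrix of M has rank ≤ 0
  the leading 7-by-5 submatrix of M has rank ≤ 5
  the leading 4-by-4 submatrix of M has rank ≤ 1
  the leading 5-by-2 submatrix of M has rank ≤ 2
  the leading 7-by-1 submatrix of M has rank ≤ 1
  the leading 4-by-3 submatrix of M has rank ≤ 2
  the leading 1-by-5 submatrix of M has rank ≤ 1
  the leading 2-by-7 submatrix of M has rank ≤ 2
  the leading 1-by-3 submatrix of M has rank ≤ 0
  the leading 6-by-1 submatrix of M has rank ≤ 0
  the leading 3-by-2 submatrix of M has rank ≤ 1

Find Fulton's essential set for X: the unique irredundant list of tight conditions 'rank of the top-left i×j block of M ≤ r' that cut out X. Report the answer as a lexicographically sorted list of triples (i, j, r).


Computing R[i][j] = min implied NW-rank bound (n=7, 17 conditions):

  row 1: 0, 0, 0, 0, 0, 0, 1
  row 2: 0, 0, 1, 1, 1, 1, 2
  row 3: 0, 0, 1, 1, 2, 2, 3
  row 4: 0, 0, 1, 1, 2, 3, 4
  row 5: 0, 1, 2, 2, 3, 4, 5
  row 6: 0, 1, 2, 3, 4, 5, 6
  row 7: 1, 2, 3, 4, 5, 6, 7

the unique w with this rank table is (7, 3, 5, 6, 2, 4, 1).

4 SE-corners of the 16-cell Rothe diagram give Ess(w):

[(1, 6, 0), (4, 2, 0), (4, 4, 1), (6, 1, 0)]


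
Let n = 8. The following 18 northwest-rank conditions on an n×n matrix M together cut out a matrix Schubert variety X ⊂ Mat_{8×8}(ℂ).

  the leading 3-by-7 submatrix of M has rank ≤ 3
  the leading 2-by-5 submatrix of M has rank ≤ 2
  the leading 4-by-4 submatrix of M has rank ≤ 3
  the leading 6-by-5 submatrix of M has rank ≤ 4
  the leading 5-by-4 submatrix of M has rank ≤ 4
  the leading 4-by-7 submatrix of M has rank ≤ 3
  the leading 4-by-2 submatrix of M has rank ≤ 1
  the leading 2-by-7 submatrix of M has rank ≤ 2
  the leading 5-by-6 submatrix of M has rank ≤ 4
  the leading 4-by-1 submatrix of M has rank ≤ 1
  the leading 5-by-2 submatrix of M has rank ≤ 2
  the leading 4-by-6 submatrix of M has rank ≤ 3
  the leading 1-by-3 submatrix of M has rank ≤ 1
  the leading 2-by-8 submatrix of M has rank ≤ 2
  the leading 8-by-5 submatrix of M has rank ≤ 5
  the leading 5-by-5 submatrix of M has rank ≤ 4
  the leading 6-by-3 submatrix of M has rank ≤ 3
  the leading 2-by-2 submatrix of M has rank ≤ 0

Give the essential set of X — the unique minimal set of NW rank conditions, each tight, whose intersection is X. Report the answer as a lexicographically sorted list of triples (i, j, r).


Reconstructing r_w from the 18 given conditions:

  i=1: 0, 0, 1, 1, 1, 1, 1, 1
  i=2: 0, 0, 1, 2, 2, 2, 2, 2
  i=3: 1, 1, 2, 3, 3, 3, 3, 3
  i=4: 1, 1, 2, 3, 3, 3, 3, 4
  i=5: 1, 2, 3, 4, 4, 4, 4, 5
  i=6: 1, 2, 3, 4, 4, 5, 5, 6
  i=7: 1, 2, 3, 4, 5, 6, 6, 7
  i=8: 1, 2, 3, 4, 5, 6, 7, 8

hence w(1..8) = (3, 4, 1, 8, 2, 6, 5, 7).

D(w) has 9 cells with 4 SE-corners; essential set:

[(2, 2, 0), (4, 2, 1), (4, 7, 3), (6, 5, 4)]


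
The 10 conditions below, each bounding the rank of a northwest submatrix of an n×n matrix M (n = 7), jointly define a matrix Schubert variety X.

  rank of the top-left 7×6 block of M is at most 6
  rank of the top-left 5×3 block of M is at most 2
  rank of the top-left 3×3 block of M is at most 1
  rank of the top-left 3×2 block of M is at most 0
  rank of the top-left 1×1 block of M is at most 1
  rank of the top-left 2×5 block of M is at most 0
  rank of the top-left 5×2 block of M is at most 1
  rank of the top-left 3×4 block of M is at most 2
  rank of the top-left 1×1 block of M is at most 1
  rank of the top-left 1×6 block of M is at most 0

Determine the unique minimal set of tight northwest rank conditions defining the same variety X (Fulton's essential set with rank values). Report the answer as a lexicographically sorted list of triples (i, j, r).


Recovering R(i,j) via the rank-extension bound from the 10 conditions:

  i=1: 0, 0, 0, 0, 0, 0, 1
  i=2: 0, 0, 0, 0, 0, 1, 2
  i=3: 0, 0, 1, 1, 1, 2, 3
  i=4: 1, 1, 2, 2, 2, 3, 4
  i=5: 1, 1, 2, 3, 3, 4, 5
  i=6: 1, 2, 3, 4, 4, 5, 6
  i=7: 1, 2, 3, 4, 5, 6, 7

second differences of R give the permutation w = (7, 6, 3, 1, 4, 2, 5).

ℓ(w)=14; the 4 essential cells (i,j,r):

[(1, 6, 0), (2, 5, 0), (3, 2, 0), (5, 2, 1)]


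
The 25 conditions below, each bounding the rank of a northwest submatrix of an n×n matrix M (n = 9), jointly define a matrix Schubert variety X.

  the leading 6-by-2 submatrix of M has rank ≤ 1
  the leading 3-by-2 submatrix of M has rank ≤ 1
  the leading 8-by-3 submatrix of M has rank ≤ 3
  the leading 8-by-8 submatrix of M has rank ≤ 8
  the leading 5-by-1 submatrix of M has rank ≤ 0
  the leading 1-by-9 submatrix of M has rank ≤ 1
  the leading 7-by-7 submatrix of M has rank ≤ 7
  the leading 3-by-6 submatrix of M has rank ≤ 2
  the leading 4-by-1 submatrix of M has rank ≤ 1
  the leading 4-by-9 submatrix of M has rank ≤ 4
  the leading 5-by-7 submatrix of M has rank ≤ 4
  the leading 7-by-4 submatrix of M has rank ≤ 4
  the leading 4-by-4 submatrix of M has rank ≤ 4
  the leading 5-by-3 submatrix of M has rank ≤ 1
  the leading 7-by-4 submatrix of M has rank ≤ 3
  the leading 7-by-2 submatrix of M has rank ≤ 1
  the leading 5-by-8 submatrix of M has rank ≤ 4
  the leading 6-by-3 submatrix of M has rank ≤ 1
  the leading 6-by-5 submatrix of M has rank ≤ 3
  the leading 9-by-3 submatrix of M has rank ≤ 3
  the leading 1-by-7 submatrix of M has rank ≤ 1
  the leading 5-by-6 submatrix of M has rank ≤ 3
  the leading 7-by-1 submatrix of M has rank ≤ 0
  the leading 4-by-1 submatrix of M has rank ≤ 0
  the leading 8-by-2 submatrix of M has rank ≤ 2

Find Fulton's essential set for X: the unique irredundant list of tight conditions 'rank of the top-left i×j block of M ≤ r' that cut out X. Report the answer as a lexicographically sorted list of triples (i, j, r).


Computing R[i][j] = min implied NW-rank bound (n=9, 25 conditions):

  i=1: 0  1  1  1  1  1  1  1  1
  i=2: 0  1  1  2  2  2  2  2  2
  i=3: 0  1  1  2  2  2  3  3  3
  i=4: 0  1  1  2  3  3  4  4  4
  i=5: 0  1  1  2  3  3  4  4  5
  i=6: 0  1  1  2  3  4  5  5  6
  i=7: 0  1  2  3  4  5  6  6  7
  i=8: 1  2  3  4  5  6  7  7  8
  i=9: 1  2  3  4  5  6  7  8  9

giving w = (2, 4, 7, 5, 9, 6, 3, 1, 8) via Δ²R.

|D(w)|=16, |Ess(w)|=5:

[(3, 6, 2), (5, 6, 3), (5, 8, 4), (6, 3, 1), (7, 1, 0)]


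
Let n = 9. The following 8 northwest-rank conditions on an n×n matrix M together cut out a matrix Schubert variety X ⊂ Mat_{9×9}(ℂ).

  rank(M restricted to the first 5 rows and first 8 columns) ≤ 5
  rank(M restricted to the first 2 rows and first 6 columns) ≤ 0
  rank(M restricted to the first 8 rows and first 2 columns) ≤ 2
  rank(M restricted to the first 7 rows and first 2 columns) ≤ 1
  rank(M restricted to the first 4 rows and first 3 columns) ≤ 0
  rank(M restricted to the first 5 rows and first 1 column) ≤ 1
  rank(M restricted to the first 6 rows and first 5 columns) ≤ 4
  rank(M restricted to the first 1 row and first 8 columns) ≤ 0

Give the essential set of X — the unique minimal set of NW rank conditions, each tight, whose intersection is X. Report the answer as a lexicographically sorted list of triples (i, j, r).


Computing R[i][j] = min implied NW-rank bound (n=9, 8 conditions):

  i=1: 0 0 0 0 0 0 0 0 1
  i=2: 0 0 0 0 0 0 1 1 2
  i=3: 0 0 0 1 1 1 2 2 3
  i=4: 0 0 0 1 2 2 3 3 4
  i=5: 1 1 1 2 3 3 4 4 5
  i=6: 1 1 2 3 4 4 5 5 6
  i=7: 1 1 2 3 4 5 6 6 7
  i=8: 1 2 3 4 5 6 7 7 8
  i=9: 1 2 3 4 5 6 7 8 9

second differences of R give the permutation w = (9, 7, 4, 5, 1, 3, 6, 2, 8).

Fulton essential set (4 of the 22 Rothe cells):

[(1, 8, 0), (2, 6, 0), (4, 3, 0), (7, 2, 1)]


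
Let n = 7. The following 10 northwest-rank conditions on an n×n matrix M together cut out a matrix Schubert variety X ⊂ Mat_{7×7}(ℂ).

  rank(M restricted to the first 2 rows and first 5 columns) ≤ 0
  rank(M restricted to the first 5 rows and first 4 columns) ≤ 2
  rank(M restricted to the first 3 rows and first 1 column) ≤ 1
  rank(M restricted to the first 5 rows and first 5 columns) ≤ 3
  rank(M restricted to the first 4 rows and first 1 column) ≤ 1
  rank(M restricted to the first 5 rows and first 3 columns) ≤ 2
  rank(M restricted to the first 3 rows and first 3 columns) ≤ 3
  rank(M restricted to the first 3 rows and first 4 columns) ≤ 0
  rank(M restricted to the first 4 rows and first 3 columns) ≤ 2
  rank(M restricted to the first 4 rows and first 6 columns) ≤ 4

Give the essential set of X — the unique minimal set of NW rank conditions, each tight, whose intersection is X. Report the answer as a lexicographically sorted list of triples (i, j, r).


Reconstructing r_w from the 10 given conditions:

  i=1: 0, 0, 0, 0, 0, 1, 1
  i=2: 0, 0, 0, 0, 0, 1, 2
  i=3: 0, 0, 0, 0, 1, 2, 3
  i=4: 1, 1, 1, 1, 2, 3, 4
  i=5: 1, 2, 2, 2, 3, 4, 5
  i=6: 1, 2, 3, 3, 4, 5, 6
  i=7: 1, 2, 3, 4, 5, 6, 7

so w = (6, 7, 5, 1, 2, 3, 4).

ℓ(w)=14; the 2 essential cells (i,j,r):

[(2, 5, 0), (3, 4, 0)]


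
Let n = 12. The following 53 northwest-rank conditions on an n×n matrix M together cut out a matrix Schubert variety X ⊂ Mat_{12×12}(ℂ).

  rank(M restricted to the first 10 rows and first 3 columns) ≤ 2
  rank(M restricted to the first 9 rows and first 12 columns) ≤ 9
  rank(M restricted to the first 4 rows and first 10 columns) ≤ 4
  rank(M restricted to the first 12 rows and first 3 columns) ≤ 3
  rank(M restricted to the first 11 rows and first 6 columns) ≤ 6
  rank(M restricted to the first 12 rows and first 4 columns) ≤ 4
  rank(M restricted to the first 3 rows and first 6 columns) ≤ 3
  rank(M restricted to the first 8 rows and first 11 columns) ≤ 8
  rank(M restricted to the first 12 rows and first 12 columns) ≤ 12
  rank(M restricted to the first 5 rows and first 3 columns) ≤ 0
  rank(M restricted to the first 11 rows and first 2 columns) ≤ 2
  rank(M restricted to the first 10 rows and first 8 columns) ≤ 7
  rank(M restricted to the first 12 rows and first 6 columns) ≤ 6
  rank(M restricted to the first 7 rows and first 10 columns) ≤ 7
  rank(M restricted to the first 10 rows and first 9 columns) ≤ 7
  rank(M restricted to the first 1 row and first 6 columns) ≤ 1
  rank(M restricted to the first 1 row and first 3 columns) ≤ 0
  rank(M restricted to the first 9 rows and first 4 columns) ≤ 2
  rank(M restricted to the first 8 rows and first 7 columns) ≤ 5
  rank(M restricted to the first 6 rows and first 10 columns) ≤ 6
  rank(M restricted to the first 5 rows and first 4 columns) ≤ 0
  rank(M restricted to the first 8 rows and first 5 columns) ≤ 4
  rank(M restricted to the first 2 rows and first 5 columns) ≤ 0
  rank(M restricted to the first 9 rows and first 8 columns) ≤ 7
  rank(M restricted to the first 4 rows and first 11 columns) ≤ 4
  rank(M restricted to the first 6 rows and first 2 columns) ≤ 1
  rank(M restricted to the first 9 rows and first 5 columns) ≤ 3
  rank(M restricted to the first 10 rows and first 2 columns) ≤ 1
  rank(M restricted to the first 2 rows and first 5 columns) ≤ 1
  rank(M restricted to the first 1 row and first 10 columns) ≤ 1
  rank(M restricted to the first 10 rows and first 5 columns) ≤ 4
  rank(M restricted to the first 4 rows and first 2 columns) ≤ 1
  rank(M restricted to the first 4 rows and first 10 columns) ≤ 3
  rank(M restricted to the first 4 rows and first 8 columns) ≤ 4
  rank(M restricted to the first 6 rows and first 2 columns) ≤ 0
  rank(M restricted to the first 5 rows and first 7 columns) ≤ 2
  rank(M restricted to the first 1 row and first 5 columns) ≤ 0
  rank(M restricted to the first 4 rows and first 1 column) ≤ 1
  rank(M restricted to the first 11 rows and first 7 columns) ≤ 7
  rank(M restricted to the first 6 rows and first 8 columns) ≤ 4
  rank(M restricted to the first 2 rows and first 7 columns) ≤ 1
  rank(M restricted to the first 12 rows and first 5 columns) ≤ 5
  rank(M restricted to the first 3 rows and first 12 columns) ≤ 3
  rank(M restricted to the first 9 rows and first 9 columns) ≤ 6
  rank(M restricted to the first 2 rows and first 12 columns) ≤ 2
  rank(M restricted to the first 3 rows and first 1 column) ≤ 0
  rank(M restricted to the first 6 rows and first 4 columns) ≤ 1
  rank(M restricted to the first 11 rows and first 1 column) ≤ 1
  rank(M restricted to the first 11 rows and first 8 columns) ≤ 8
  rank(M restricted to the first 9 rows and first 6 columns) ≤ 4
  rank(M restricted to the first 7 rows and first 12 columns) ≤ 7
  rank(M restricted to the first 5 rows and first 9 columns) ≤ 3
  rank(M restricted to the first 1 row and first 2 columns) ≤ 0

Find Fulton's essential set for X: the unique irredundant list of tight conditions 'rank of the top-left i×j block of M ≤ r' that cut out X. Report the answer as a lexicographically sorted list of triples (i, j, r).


Computing R[i][j] = min implied NW-rank bound (n=12, 53 conditions):

  0  0  0  0  0  1  1  1  1  1  1  1
  0  0  0  0  0  1  1  2  2  2  2  2
  0  0  0  0  1  2  2  3  3  3  3  3
  0  0  0  0  1  2  2  3  3  3  4  4
  0  0  0  0  1  2  2  3  3  4  5  5
  0  0  1  1  2  3  3  4  4  5  6  6
  1  1  2  2  3  4  4  5  5  6  7  7
  1  1  2  2  3  4  5  6  6  7  8  8
  1  1  2  2  3  4  5  6  6  7  8  9
  1  1  2  3  4  5  6  7  7  8  9  10
  1  2  3  4  5  6  7  8  8  9  10  11
  1  2  3  4  5  6  7  8  9  10  11  12

the unique w with this rank table is (6, 8, 5, 11, 10, 3, 1, 7, 12, 4, 2, 9).

ℓ(w)=36; the 10 essential cells (i,j,r):

[(2, 5, 0), (2, 7, 1), (4, 10, 3), (5, 4, 0), (5, 7, 2), (5, 9, 3), (6, 2, 0), (9, 4, 2), (9, 9, 6), (10, 2, 1)]


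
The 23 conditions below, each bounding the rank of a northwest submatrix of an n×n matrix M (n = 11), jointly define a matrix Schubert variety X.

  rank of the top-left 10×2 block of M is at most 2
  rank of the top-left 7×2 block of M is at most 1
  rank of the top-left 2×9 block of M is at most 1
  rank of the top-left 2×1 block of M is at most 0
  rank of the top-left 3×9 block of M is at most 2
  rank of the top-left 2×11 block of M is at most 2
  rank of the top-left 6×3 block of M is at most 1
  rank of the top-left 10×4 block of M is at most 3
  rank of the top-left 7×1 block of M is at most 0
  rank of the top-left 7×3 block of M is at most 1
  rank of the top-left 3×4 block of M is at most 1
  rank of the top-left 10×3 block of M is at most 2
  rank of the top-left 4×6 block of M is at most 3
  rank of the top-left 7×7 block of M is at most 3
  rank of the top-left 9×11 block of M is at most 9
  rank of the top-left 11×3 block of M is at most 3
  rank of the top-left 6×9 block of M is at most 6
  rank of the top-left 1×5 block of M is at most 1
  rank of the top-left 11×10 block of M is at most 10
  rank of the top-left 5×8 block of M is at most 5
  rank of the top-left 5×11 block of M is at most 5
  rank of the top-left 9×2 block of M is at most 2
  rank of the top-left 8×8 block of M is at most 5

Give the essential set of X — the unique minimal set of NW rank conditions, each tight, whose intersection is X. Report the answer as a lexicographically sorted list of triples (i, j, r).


Reconstructing r_w from the 23 given conditions:

  row 1: 0  1  1  1  1  1  1  1  1  1  1
  row 2: 0  1  1  1  1  1  1  1  1  2  2
  row 3: 0  1  1  1  2  2  2  2  2  3  3
  row 4: 0  1  1  2  3  3  3  3  3  4  4
  row 5: 0  1  1  2  3  3  3  4  4  5  5
  row 6: 0  1  1  2  3  3  3  4  5  6  6
  row 7: 0  1  1  2  3  3  3  4  5  6  7
  row 8: 1  2  2  3  4  4  4  5  6  7  8
  row 9: 1  2  2  3  4  5  5  6  7  8  9
  row 10: 1  2  2  3  4  5  6  7  8  9  10
  row 11: 1  2  3  4  5  6  7  8  9  10  11

the unique w with this rank table is (2, 10, 5, 4, 8, 9, 11, 1, 6, 7, 3).

ℓ(w)=28; the 6 essential cells (i,j,r):

[(2, 9, 1), (3, 4, 1), (7, 1, 0), (7, 3, 1), (7, 7, 3), (10, 3, 2)]


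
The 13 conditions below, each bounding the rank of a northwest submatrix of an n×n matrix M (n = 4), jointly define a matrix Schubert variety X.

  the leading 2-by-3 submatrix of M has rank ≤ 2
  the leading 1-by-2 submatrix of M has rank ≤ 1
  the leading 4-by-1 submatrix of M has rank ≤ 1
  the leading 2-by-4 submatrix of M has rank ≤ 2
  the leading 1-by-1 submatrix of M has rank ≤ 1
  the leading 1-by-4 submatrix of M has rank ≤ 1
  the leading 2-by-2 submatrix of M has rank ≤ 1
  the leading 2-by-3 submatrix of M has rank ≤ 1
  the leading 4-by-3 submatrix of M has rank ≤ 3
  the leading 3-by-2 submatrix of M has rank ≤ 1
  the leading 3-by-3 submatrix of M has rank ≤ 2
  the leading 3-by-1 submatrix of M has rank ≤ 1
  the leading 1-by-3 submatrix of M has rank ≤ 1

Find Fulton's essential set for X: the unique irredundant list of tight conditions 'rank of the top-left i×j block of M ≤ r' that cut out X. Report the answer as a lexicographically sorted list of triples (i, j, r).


Rank table r_w(4×4) implied by the 13 constraints:

  R[1]: 1  1  1  1
  R[2]: 1  1  1  2
  R[3]: 1  1  2  3
  R[4]: 1  2  3  4

second differences of R give the permutation w = (1, 4, 3, 2).

D(w) has 3 cells with 2 SE-corners; essential set:

[(2, 3, 1), (3, 2, 1)]


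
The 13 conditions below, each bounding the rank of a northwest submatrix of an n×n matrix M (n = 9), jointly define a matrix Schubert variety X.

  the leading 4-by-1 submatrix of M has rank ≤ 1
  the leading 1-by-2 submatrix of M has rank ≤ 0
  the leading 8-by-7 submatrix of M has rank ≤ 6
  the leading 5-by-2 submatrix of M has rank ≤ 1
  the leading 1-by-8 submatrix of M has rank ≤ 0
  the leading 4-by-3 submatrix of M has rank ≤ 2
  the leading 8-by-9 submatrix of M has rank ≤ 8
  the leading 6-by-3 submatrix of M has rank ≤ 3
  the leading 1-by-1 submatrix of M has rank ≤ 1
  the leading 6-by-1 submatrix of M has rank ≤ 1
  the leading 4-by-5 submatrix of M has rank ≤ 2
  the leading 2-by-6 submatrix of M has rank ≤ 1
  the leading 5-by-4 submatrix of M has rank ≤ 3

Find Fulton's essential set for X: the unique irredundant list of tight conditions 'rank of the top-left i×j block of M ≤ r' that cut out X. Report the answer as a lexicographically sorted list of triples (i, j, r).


Propagating the 13 rank bounds to every northwest block:

  i=1: 0  0  0  0  0  0  0  0  1
  i=2: 1  1  1  1  1  1  1  1  2
  i=3: 1  1  2  2  2  2  2  2  3
  i=4: 1  1  2  2  2  3  3  3  4
  i=5: 1  1  2  3  3  4  4  4  5
  i=6: 1  2  3  4  4  5  5  5  6
  i=7: 1  2  3  4  5  6  6  6  7
  i=8: 1  2  3  4  5  6  6  7  8
  i=9: 1  2  3  4  5  6  7  8  9

giving w = (9, 1, 3, 6, 4, 2, 5, 8, 7) via Δ²R.

D(w) has 14 cells with 4 SE-corners; essential set:

[(1, 8, 0), (4, 5, 2), (5, 2, 1), (8, 7, 6)]


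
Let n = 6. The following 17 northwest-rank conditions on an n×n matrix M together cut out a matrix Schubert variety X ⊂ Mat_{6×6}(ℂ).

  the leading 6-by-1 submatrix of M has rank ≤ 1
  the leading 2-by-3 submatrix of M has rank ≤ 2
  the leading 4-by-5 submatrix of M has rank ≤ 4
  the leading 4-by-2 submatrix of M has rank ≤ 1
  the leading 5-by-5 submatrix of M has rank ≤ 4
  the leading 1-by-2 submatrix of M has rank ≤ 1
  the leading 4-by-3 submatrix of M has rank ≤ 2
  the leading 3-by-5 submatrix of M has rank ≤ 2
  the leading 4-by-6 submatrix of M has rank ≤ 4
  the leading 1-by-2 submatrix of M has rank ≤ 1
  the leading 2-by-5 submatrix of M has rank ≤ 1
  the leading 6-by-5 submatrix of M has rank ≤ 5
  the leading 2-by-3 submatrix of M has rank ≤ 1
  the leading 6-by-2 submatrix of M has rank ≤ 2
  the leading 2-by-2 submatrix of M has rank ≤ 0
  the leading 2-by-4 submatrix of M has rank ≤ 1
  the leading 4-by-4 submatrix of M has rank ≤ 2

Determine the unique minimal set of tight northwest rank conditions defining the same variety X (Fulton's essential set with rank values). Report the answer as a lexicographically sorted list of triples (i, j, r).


Computing R[i][j] = min implied NW-rank bound (n=6, 17 conditions):

  R[1]: 0  0  1  1  1  1
  R[2]: 0  0  1  1  1  2
  R[3]: 1  1  2  2  2  3
  R[4]: 1  1  2  2  3  4
  R[5]: 1  2  3  3  4  5
  R[6]: 1  2  3  4  5  6

reading off 1-entries of Δ²R: w = (3, 6, 1, 5, 2, 4).

|D(w)|=8, |Ess(w)|=4:

[(2, 2, 0), (2, 5, 1), (4, 2, 1), (4, 4, 2)]


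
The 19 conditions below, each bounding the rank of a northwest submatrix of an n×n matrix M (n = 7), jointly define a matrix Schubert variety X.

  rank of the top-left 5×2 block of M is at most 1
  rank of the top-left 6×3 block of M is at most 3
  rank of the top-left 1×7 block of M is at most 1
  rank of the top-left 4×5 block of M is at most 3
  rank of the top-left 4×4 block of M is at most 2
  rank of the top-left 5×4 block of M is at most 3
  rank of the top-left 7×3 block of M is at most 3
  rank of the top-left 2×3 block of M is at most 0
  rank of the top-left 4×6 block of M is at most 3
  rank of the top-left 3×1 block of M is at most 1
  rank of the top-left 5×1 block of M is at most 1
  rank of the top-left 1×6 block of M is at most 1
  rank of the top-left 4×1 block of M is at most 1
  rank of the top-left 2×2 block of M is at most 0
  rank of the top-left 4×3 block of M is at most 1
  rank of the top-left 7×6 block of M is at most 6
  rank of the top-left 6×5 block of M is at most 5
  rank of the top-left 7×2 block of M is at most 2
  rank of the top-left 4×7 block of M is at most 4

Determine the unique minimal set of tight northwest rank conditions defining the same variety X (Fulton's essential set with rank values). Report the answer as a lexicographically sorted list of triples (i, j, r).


Computing R[i][j] = min implied NW-rank bound (n=7, 19 conditions):

  row 1: 0 | 0 | 0 | 1 | 1 | 1 | 1
  row 2: 0 | 0 | 0 | 1 | 2 | 2 | 2
  row 3: 1 | 1 | 1 | 2 | 3 | 3 | 3
  row 4: 1 | 1 | 1 | 2 | 3 | 3 | 4
  row 5: 1 | 1 | 2 | 3 | 4 | 4 | 5
  row 6: 1 | 2 | 3 | 4 | 5 | 5 | 6
  row 7: 1 | 2 | 3 | 4 | 5 | 6 | 7

the unique w with this rank table is (4, 5, 1, 7, 3, 2, 6).

Rothe diagram D(w) (10 cells), 4 SE-corners (essential conditions):

[(2, 3, 0), (4, 3, 1), (4, 6, 3), (5, 2, 1)]


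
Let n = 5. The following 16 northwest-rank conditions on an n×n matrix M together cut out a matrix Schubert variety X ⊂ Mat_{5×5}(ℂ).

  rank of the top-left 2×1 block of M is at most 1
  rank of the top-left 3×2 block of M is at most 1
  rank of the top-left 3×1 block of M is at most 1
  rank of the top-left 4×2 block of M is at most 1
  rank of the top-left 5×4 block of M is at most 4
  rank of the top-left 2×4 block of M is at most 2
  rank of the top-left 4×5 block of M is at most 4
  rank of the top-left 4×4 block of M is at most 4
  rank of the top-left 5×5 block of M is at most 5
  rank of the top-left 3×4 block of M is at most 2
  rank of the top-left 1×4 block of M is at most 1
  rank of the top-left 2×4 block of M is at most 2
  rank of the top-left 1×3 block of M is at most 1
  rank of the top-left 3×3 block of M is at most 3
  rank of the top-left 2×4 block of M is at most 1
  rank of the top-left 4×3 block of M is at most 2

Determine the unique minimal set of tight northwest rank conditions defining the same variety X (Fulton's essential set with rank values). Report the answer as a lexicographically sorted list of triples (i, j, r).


Reconstructing r_w from the 16 given conditions:

  row 1: 1 | 1 | 1 | 1 | 1
  row 2: 1 | 1 | 1 | 1 | 2
  row 3: 1 | 1 | 2 | 2 | 3
  row 4: 1 | 1 | 2 | 3 | 4
  row 5: 1 | 2 | 3 | 4 | 5

giving w = (1, 5, 3, 4, 2) via Δ²R.

2 SE-corners of the 5-cell Rothe diagram give Ess(w):

[(2, 4, 1), (4, 2, 1)]


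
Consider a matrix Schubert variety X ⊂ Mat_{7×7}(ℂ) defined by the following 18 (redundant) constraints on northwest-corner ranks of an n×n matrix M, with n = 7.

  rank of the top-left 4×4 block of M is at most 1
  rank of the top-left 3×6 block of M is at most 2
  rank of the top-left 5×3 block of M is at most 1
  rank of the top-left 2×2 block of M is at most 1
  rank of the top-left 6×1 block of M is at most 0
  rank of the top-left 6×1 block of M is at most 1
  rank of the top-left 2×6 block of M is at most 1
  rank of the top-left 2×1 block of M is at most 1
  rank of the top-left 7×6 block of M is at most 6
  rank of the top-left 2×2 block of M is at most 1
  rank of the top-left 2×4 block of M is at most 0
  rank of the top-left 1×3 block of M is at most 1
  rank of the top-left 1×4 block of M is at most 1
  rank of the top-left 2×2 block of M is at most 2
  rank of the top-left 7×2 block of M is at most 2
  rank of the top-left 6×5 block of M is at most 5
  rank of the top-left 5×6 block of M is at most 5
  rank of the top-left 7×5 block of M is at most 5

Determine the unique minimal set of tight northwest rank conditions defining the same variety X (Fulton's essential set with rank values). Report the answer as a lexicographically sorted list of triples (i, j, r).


Reconstructing r_w from the 18 given conditions:

  R[1]: 0, 0, 0, 0, 1, 1, 1
  R[2]: 0, 0, 0, 0, 1, 1, 2
  R[3]: 0, 1, 1, 1, 2, 2, 3
  R[4]: 0, 1, 1, 1, 2, 3, 4
  R[5]: 0, 1, 1, 2, 3, 4, 5
  R[6]: 0, 1, 2, 3, 4, 5, 6
  R[7]: 1, 2, 3, 4, 5, 6, 7

reading off 1-entries of Δ²R: w = (5, 7, 2, 6, 4, 3, 1).

ℓ(w)=16; the 5 essential cells (i,j,r):

[(2, 4, 0), (2, 6, 1), (4, 4, 1), (5, 3, 1), (6, 1, 0)]


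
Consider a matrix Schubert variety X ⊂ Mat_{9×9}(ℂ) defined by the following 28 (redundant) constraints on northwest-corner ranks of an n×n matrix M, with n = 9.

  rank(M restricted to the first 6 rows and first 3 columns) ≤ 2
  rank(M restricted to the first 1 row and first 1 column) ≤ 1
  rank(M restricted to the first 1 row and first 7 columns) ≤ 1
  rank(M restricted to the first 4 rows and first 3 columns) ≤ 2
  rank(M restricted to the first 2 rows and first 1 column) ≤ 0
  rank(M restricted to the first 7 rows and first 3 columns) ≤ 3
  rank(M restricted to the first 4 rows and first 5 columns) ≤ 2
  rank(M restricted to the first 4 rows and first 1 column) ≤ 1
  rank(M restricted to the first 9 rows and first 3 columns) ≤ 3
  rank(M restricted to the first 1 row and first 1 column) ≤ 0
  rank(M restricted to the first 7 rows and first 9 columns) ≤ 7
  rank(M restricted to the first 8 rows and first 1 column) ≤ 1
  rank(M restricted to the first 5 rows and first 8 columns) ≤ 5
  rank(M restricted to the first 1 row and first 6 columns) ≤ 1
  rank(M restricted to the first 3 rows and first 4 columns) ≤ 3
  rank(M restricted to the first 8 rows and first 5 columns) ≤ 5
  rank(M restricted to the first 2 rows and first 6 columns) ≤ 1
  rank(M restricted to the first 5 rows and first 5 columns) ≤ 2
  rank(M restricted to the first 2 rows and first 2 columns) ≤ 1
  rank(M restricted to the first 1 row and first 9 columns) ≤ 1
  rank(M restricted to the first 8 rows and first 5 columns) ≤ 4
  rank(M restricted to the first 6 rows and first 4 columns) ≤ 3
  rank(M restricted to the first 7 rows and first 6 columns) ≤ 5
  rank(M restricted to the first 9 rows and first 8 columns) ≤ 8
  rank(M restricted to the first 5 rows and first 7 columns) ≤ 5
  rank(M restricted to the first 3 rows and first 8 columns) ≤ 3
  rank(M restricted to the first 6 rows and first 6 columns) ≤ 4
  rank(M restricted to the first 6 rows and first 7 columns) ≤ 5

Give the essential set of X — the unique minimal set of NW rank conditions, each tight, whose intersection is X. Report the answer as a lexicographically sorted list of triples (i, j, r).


Computing R[i][j] = min implied NW-rank bound (n=9, 28 conditions):

  R[1]: 0  1  1  1  1  1  1  1  1
  R[2]: 0  1  1  1  1  1  2  2  2
  R[3]: 1  2  2  2  2  2  3  3  3
  R[4]: 1  2  2  2  2  3  4  4  4
  R[5]: 1  2  2  2  2  3  4  5  5
  R[6]: 1  2  2  3  3  4  5  6  6
  R[7]: 1  2  3  4  4  5  6  7  7
  R[8]: 1  2  3  4  4  5  6  7  8
  R[9]: 1  2  3  4  5  6  7  8  9

the unique w with this rank table is (2, 7, 1, 6, 8, 4, 3, 9, 5).

D(w) has 14 cells with 5 SE-corners; essential set:

[(2, 1, 0), (2, 6, 1), (5, 5, 2), (6, 3, 2), (8, 5, 4)]


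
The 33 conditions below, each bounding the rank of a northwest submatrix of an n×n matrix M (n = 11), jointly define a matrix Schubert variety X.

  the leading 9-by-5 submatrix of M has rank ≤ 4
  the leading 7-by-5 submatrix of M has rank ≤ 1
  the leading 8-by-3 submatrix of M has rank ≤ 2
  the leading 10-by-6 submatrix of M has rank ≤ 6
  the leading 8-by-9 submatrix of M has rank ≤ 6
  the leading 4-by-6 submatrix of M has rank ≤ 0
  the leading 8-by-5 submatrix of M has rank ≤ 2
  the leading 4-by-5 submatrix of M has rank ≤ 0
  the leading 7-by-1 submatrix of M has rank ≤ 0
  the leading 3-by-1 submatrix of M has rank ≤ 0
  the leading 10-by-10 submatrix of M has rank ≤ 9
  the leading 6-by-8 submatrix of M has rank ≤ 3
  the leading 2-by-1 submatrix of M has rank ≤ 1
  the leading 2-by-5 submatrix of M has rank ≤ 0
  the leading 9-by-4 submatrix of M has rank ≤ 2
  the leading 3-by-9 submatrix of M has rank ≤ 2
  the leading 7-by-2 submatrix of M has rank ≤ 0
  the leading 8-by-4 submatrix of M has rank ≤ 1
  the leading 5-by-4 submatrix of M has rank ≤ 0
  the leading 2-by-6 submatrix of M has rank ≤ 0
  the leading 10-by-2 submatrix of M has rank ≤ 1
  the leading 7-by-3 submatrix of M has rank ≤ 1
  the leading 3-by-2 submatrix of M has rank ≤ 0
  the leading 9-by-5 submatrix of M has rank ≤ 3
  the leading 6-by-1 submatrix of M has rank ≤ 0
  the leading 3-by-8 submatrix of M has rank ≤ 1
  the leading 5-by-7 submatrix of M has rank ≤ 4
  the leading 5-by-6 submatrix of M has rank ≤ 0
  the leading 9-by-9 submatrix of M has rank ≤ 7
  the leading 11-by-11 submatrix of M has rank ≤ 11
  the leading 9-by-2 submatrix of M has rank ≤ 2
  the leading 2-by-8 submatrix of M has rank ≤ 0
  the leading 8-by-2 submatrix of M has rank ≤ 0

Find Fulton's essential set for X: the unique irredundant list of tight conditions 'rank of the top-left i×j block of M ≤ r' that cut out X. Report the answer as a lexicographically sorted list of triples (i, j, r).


Reconstructing r_w from the 33 given conditions:

  0 | 0 | 0 | 0 | 0 | 0 | 0 | 0 | 1 | 1 | 1
  0 | 0 | 0 | 0 | 0 | 0 | 0 | 0 | 1 | 2 | 2
  0 | 0 | 0 | 0 | 0 | 0 | 1 | 1 | 2 | 3 | 3
  0 | 0 | 0 | 0 | 0 | 0 | 1 | 2 | 3 | 4 | 4
  0 | 0 | 0 | 0 | 0 | 0 | 1 | 2 | 3 | 4 | 5
  0 | 0 | 1 | 1 | 1 | 1 | 2 | 3 | 4 | 5 | 6
  0 | 0 | 1 | 1 | 1 | 2 | 3 | 4 | 5 | 6 | 7
  0 | 0 | 1 | 1 | 2 | 3 | 4 | 5 | 6 | 7 | 8
  1 | 1 | 2 | 2 | 3 | 4 | 5 | 6 | 7 | 8 | 9
  1 | 1 | 2 | 3 | 4 | 5 | 6 | 7 | 8 | 9 | 10
  1 | 2 | 3 | 4 | 5 | 6 | 7 | 8 | 9 | 10 | 11

reading off 1-entries of Δ²R: w = (9, 10, 7, 8, 11, 3, 6, 5, 1, 4, 2).

Fulton essential set (6 of the 44 Rothe cells):

[(2, 8, 0), (5, 6, 0), (7, 5, 1), (8, 2, 0), (8, 4, 1), (10, 2, 1)]


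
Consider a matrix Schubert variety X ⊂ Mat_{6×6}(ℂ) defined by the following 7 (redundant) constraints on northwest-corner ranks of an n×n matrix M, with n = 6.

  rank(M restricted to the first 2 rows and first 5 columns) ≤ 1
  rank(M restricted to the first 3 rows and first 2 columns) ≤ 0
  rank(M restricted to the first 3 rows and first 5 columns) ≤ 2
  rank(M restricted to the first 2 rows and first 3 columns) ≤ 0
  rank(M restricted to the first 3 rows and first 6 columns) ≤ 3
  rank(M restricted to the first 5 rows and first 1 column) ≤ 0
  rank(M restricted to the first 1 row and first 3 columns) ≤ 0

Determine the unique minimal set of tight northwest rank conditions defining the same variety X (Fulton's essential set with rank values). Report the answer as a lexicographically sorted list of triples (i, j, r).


Rank table r_w(6×6) implied by the 7 constraints:

  row 1: 0 | 0 | 0 | 1 | 1 | 1
  row 2: 0 | 0 | 0 | 1 | 1 | 2
  row 3: 0 | 0 | 1 | 2 | 2 | 3
  row 4: 0 | 1 | 2 | 3 | 3 | 4
  row 5: 0 | 1 | 2 | 3 | 4 | 5
  row 6: 1 | 2 | 3 | 4 | 5 | 6

hence w(1..6) = (4, 6, 3, 2, 5, 1).

4 SE-corners of the 11-cell Rothe diagram give Ess(w):

[(2, 3, 0), (2, 5, 1), (3, 2, 0), (5, 1, 0)]


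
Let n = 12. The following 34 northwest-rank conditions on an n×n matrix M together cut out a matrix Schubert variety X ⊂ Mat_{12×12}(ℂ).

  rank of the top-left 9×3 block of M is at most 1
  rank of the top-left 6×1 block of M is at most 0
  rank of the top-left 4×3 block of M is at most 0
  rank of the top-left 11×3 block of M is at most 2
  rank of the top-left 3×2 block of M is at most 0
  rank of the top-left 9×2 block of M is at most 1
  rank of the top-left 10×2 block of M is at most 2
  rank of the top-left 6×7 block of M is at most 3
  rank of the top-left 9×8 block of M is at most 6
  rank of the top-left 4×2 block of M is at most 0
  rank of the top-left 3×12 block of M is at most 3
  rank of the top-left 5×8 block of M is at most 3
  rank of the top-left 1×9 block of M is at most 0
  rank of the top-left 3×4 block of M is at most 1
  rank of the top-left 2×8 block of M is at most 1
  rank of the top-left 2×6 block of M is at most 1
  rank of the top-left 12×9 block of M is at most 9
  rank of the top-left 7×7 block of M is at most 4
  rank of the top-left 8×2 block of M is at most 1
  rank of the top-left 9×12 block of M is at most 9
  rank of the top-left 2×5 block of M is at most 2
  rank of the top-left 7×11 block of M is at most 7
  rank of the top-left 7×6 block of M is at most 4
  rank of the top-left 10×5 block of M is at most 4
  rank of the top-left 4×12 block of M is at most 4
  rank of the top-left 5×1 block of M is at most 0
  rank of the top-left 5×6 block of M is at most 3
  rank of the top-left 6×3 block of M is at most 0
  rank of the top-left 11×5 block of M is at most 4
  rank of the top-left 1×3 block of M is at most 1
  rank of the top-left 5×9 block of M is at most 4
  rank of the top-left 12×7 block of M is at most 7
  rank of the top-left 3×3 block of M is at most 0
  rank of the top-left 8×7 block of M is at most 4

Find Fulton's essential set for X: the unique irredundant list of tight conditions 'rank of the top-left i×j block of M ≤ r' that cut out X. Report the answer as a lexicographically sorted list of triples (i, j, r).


Recovering R(i,j) via the rank-extension bound from the 34 conditions:

  0 | 0 | 0 | 0 | 0 | 0 | 0 | 0 | 0 | 1 | 1 | 1
  0 | 0 | 0 | 1 | 1 | 1 | 1 | 1 | 1 | 2 | 2 | 2
  0 | 0 | 0 | 1 | 2 | 2 | 2 | 2 | 2 | 3 | 3 | 3
  0 | 0 | 0 | 1 | 2 | 3 | 3 | 3 | 3 | 4 | 4 | 4
  0 | 0 | 0 | 1 | 2 | 3 | 3 | 3 | 4 | 5 | 5 | 5
  0 | 0 | 0 | 1 | 2 | 3 | 3 | 4 | 5 | 6 | 6 | 6
  1 | 1 | 1 | 2 | 3 | 4 | 4 | 5 | 6 | 7 | 7 | 7
  1 | 1 | 1 | 2 | 3 | 4 | 4 | 5 | 6 | 7 | 8 | 8
  1 | 1 | 1 | 2 | 3 | 4 | 5 | 6 | 7 | 8 | 9 | 9
  1 | 2 | 2 | 3 | 4 | 5 | 6 | 7 | 8 | 9 | 10 | 10
  1 | 2 | 2 | 3 | 4 | 5 | 6 | 7 | 8 | 9 | 10 | 11
  1 | 2 | 3 | 4 | 5 | 6 | 7 | 8 | 9 | 10 | 11 | 12

reading off 1-entries of Δ²R: w = (10, 4, 5, 6, 9, 8, 1, 11, 7, 2, 12, 3).

Fulton essential set (7 of the 33 Rothe cells):

[(1, 9, 0), (5, 8, 3), (6, 3, 0), (6, 7, 3), (8, 7, 4), (9, 3, 1), (11, 3, 2)]


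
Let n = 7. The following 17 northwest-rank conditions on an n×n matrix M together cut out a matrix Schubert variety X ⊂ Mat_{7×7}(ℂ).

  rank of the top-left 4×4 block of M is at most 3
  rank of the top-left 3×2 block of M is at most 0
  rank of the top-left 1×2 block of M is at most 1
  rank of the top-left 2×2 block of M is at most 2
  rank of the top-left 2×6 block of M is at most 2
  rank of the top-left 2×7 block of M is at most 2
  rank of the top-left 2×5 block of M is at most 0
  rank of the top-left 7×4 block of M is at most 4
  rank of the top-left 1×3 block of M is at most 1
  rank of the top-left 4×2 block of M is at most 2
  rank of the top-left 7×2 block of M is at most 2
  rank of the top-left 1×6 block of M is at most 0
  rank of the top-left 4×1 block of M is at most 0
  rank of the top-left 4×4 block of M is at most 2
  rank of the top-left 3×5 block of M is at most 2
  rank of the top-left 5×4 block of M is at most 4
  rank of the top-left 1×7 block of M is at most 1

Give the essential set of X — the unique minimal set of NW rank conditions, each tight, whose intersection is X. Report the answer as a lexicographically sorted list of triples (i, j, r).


Recovering R(i,j) via the rank-extension bound from the 17 conditions:

  R[1]: 0 | 0 | 0 | 0 | 0 | 0 | 1
  R[2]: 0 | 0 | 0 | 0 | 0 | 1 | 2
  R[3]: 0 | 0 | 1 | 1 | 1 | 2 | 3
  R[4]: 0 | 1 | 2 | 2 | 2 | 3 | 4
  R[5]: 1 | 2 | 3 | 3 | 3 | 4 | 5
  R[6]: 1 | 2 | 3 | 4 | 4 | 5 | 6
  R[7]: 1 | 2 | 3 | 4 | 5 | 6 | 7

second differences of R give the permutation w = (7, 6, 3, 2, 1, 4, 5).

|D(w)|=14, |Ess(w)|=4:

[(1, 6, 0), (2, 5, 0), (3, 2, 0), (4, 1, 0)]


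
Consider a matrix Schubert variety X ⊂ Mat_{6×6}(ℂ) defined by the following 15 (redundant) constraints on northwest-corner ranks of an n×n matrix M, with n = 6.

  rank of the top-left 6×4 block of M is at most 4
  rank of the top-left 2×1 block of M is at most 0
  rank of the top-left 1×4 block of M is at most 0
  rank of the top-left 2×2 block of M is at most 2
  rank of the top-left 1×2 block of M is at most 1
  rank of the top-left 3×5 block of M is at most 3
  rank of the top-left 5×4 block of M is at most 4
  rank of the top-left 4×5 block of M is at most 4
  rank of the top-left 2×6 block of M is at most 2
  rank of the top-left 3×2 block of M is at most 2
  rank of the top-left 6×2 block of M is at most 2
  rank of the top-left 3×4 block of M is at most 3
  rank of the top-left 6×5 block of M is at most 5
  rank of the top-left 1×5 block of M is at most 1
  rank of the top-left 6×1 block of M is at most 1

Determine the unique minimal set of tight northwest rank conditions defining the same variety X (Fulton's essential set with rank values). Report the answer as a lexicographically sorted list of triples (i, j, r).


Recovering R(i,j) via the rank-extension bound from the 15 conditions:

  row 1: 0 0 0 0 1 1
  row 2: 0 1 1 1 2 2
  row 3: 1 2 2 2 3 3
  row 4: 1 2 3 3 4 4
  row 5: 1 2 3 4 5 5
  row 6: 1 2 3 4 5 6

so w = (5, 2, 1, 3, 4, 6).

2 SE-corners of the 5-cell Rothe diagram give Ess(w):

[(1, 4, 0), (2, 1, 0)]


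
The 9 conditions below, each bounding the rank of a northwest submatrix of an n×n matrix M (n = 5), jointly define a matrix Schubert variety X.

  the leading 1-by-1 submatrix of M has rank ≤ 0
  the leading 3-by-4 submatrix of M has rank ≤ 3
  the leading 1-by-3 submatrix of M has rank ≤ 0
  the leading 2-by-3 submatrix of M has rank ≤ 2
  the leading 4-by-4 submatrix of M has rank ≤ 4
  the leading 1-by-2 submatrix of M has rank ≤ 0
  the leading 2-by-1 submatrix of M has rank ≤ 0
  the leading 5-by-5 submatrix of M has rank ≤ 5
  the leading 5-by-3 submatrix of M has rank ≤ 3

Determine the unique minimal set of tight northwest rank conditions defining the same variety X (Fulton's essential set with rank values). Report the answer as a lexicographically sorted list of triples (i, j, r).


Computing R[i][j] = min implied NW-rank bound (n=5, 9 conditions):

  0  0  0  1  1
  0  1  1  2  2
  1  2  2  3  3
  1  2  3  4  4
  1  2  3  4  5

so w = (4, 2, 1, 3, 5).

D(w) has 4 cells with 2 SE-corners; essential set:

[(1, 3, 0), (2, 1, 0)]


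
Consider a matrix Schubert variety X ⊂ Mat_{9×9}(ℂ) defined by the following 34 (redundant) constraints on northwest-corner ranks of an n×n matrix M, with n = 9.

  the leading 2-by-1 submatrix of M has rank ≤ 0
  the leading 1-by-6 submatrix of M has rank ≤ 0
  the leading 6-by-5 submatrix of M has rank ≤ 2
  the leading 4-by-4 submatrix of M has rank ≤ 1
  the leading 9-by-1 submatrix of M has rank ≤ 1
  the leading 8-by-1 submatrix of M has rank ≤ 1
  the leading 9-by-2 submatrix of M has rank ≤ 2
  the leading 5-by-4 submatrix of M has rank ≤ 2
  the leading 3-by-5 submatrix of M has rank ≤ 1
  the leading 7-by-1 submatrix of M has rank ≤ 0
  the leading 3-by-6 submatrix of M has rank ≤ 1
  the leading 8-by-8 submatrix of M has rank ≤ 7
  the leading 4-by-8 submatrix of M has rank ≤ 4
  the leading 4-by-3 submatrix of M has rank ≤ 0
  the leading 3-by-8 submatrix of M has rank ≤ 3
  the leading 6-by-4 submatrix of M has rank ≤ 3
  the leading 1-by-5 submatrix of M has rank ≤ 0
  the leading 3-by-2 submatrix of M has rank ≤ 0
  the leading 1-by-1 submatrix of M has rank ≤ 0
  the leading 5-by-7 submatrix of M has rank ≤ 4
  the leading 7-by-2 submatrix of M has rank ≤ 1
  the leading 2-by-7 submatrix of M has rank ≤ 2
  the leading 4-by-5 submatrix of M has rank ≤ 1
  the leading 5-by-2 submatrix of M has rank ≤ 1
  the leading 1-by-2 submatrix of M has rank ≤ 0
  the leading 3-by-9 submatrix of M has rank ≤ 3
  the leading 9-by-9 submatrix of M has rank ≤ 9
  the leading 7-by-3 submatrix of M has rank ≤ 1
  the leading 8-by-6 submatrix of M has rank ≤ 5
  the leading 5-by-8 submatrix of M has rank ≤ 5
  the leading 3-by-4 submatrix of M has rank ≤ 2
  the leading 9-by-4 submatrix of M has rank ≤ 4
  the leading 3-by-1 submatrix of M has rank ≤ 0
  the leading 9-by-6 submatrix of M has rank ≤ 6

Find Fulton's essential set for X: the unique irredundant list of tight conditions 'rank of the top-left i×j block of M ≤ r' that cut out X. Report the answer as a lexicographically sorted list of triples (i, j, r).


Recovering R(i,j) via the rank-extension bound from the 34 conditions:

  i=1: 0 | 0 | 0 | 0 | 0 | 0 | 1 | 1 | 1
  i=2: 0 | 0 | 0 | 1 | 1 | 1 | 2 | 2 | 2
  i=3: 0 | 0 | 0 | 1 | 1 | 1 | 2 | 3 | 3
  i=4: 0 | 0 | 0 | 1 | 1 | 2 | 3 | 4 | 4
  i=5: 0 | 1 | 1 | 2 | 2 | 3 | 4 | 5 | 5
  i=6: 0 | 1 | 1 | 2 | 2 | 3 | 4 | 5 | 6
  i=7: 0 | 1 | 1 | 2 | 3 | 4 | 5 | 6 | 7
  i=8: 1 | 2 | 2 | 3 | 4 | 5 | 6 | 7 | 8
  i=9: 1 | 2 | 3 | 4 | 5 | 6 | 7 | 8 | 9

reading off 1-entries of Δ²R: w = (7, 4, 8, 6, 2, 9, 5, 1, 3).

Rothe diagram D(w) (24 cells), 7 SE-corners (essential conditions):

[(1, 6, 0), (3, 6, 1), (4, 3, 0), (4, 5, 1), (6, 5, 2), (7, 1, 0), (7, 3, 1)]
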